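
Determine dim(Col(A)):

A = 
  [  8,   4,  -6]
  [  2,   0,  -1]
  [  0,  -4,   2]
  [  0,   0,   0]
Row reduce:
R2 → R2 - (1/4)·R1
R3 → R3 - (4)·R2
REF = 
  [  8,   4,  -6]
  [  0,  -1, 1/2]
  [  0,   0,   0]
  [  0,   0,   0]
Pivot columns: 1, 2 → 2 pivots.
dim(Col(A)) = number of pivot columns = 2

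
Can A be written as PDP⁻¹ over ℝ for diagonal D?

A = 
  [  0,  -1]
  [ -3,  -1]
Yes

tr(A) = -1, det(A) = -3
Characteristic polynomial: λ² - tr(A)λ + det(A) = λ² + λ - 3
λ² + λ - 3 = 0  ⇒  λ = (-1 ± √((1)² - 4·(-3)))/2 = (-1 ± √(13))/2
  = (-1 + √13)/2,  (-1 - √13)/2
Eigenvalues: (-1 + √13)/2, (-1 - √13)/2  (≈ 1.303, -2.303)
The two irrational eigenvalues are distinct (simple), so each has alg. mult. = geom. mult. = 1.
Sum of geometric multiplicities equals n, so A has n independent eigenvectors.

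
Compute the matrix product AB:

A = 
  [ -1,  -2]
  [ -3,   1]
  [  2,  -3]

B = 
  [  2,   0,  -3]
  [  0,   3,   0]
AB = 
  [ -2,  -6,   3]
  [ -6,   3,   9]
  [  4,  -9,  -6]

A is 3×2 and B is 2×3, so AB is 3×3. Each entry is (row of A)·(column of B):
AB[1,1] = (-1)(2) + (-2)(0) = -2
AB[1,2] = (-1)(0) + (-2)(3) = -6
AB[1,3] = (-1)(-3) + (-2)(0) = 3
AB[2,1] = (-3)(2) + (1)(0) = -6
AB[2,2] = (-3)(0) + (1)(3) = 3
AB[2,3] = (-3)(-3) + (1)(0) = 9
AB[3,1] = (2)(2) + (-3)(0) = 4
AB[3,2] = (2)(0) + (-3)(3) = -9
AB[3,3] = (2)(-3) + (-3)(0) = -6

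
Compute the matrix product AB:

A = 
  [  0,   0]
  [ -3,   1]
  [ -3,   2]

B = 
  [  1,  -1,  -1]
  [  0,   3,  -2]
A is 3×2 and B is 2×3, so AB is 3×3. Each entry is (row of A)·(column of B):
AB[1,1] = (0)(1) + (0)(0) = 0
AB[1,2] = (0)(-1) + (0)(3) = 0
AB[1,3] = (0)(-1) + (0)(-2) = 0
AB[2,1] = (-3)(1) + (1)(0) = -3
AB[2,2] = (-3)(-1) + (1)(3) = 6
AB[2,3] = (-3)(-1) + (1)(-2) = 1
AB[3,1] = (-3)(1) + (2)(0) = -3
AB[3,2] = (-3)(-1) + (2)(3) = 9
AB[3,3] = (-3)(-1) + (2)(-2) = -1

AB = 
  [  0,   0,   0]
  [ -3,   6,   1]
  [ -3,   9,  -1]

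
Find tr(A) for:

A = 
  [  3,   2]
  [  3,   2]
5

tr(A) = 3 + 2 = 5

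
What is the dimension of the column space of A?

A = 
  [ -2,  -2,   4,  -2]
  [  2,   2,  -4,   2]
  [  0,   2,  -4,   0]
Row reduce:
R2 → R2 + (1)·R1
Swap R2 ↔ R3
REF = 
  [ -2,  -2,   4,  -2]
  [  0,   2,  -4,   0]
  [  0,   0,   0,   0]
Pivot columns: 1, 2 → 2 pivots.
dim(Col(A)) = number of pivot columns = 2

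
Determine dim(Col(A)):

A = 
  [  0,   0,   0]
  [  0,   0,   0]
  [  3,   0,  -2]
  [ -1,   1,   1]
dim(Col(A)) = 2

Row reduce:
Swap R1 ↔ R3
R4 → R4 + (1/3)·R1
Swap R2 ↔ R4
REF = 
  [  3,   0,  -2]
  [  0,   1, 1/3]
  [  0,   0,   0]
  [  0,   0,   0]
Pivot columns: 1, 2 → 2 pivots.
dim(Col(A)) = number of pivot columns = 2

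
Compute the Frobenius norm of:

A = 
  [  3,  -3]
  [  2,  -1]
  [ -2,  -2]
||A||_F = 5.568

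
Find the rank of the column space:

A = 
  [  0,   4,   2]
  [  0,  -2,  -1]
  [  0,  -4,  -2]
dim(Col(A)) = 1

Row reduce:
R2 → R2 + (1/2)·R1
R3 → R3 + (1)·R1
REF = 
  [  0,   4,   2]
  [  0,   0,   0]
  [  0,   0,   0]
Pivot columns: 2 → 1 pivot.
dim(Col(A)) = number of pivot columns = 1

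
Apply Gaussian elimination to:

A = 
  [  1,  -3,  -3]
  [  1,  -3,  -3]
Row operations:
R2 → R2 - (1)·R1

Resulting echelon form:
REF = 
  [  1,  -3,  -3]
  [  0,   0,   0]

Rank = 1 (number of non-zero pivot rows).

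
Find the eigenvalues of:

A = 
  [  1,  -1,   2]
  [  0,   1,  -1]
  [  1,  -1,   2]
Characteristic polynomial: det(λI - A) = λ³ - 4λ² + 2λ
The constant term is 0, so λ = 0 is a root: p(λ) = λ(λ² - 4λ + 2)
λ² - 4λ + 2 = 0  ⇒  λ = (4 ± √((-4)² - 4·(2)))/2 = (4 ± √(8))/2
  = 2 + √2,  2 - √2

λ = 0, 2 + √2, 2 - √2  (≈ 0, 3.414, 0.5858)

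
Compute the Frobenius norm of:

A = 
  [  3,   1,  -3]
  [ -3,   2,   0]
||A||_F = 5.657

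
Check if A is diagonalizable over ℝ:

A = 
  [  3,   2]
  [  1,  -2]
Yes

tr(A) = 1, det(A) = -8
Characteristic polynomial: λ² - tr(A)λ + det(A) = λ² - λ - 8
λ² - λ - 8 = 0  ⇒  λ = (1 ± √((-1)² - 4·(-8)))/2 = (1 ± √(33))/2
  = (1 + √33)/2,  (1 - √33)/2
Eigenvalues: (1 + √33)/2, (1 - √33)/2  (≈ 3.372, -2.372)
The two irrational eigenvalues are distinct (simple), so each has alg. mult. = geom. mult. = 1.
Sum of geometric multiplicities equals n, so A has n independent eigenvectors.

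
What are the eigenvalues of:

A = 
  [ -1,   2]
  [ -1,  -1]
tr(A) = -2, det(A) = 3
Characteristic polynomial: λ² - tr(A)λ + det(A) = λ² + 2λ + 3
λ² + 2λ + 3 = 0  ⇒  λ = (-2 ± √((2)² - 4·(3)))/2 = (-2 ± √(-8))/2
  = -1 + i√2,  -1 - i√2

λ = -1 + i√2, -1 - i√2  (≈ -1 + 1.414i, -1 - 1.414i)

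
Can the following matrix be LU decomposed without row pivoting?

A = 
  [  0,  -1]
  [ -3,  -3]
No.
A[1,1] = 0 but A[2,1] = -3 ≠ 0. Any LU with L unit lower triangular has (LU)[1,1] = U[1,1] and (LU)[2,1] = L[2,1]·U[1,1]; matching A forces U[1,1] = 0, which then forces (LU)[2,1] = 0 ≠ -3. A row swap (pivoting) is required.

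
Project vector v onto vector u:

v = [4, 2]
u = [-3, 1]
v·u = (4)(-3) + (2)(1) = -10
u·u = (-3)² + (1)² = 10
proj_u(v) = (v·u / u·u) × u = (-10/10) × u = (-1) × u

proj_u(v) = [3, -1]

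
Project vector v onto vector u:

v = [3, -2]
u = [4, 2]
v·u = (3)(4) + (-2)(2) = 8
u·u = (4)² + (2)² = 20
proj_u(v) = (v·u / u·u) × u = (8/20) × u = (2/5) × u

proj_u(v) = [8/5, 4/5]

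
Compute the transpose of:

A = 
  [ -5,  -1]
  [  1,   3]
Aᵀ = 
  [ -5,   1]
  [ -1,   3]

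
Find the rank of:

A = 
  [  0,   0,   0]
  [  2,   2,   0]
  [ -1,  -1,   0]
Row reduce:
Swap R1 ↔ R2
R3 → R3 + (1/2)·R1
REF = 
  [  2,   2,   0]
  [  0,   0,   0]
  [  0,   0,   0]
Pivot columns: 1 → 1 pivot.

rank(A) = 1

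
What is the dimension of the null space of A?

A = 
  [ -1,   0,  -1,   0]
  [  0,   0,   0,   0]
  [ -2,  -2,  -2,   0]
nullity(A) = 2

Row reduce:
R3 → R3 - (2)·R1
Swap R2 ↔ R3
REF = 
  [ -1,   0,  -1,   0]
  [  0,  -2,   0,   0]
  [  0,   0,   0,   0]
Pivot columns: 1, 2 → 2 pivots.
rank(A) = 2, so nullity(A) = 4 - 2 = 2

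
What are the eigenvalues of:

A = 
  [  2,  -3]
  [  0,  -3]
tr(A) = -1, det(A) = -6
Characteristic polynomial: λ² - tr(A)λ + det(A) = λ² + λ - 6
λ² + λ - 6 = (λ + 3)(λ - 2)

λ = 2, -3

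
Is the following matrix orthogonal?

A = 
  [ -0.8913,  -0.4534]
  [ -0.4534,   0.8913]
Yes

AᵀA = 
  [  1,   0]
  [  0,   1]
≈ I (equal to I up to the 4-dp rounding of the entries)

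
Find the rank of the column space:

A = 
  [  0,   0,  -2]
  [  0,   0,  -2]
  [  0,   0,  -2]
Row reduce:
R2 → R2 - (1)·R1
R3 → R3 - (1)·R1
REF = 
  [  0,   0,  -2]
  [  0,   0,   0]
  [  0,   0,   0]
Pivot columns: 3 → 1 pivot.
dim(Col(A)) = number of pivot columns = 1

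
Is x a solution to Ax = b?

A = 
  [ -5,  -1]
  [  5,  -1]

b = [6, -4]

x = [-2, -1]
No

Ax = [11, -9] ≠ b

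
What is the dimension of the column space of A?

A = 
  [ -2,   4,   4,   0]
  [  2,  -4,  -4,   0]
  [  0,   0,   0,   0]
Row reduce:
R2 → R2 + (1)·R1
REF = 
  [ -2,   4,   4,   0]
  [  0,   0,   0,   0]
  [  0,   0,   0,   0]
Pivot columns: 1 → 1 pivot.
dim(Col(A)) = number of pivot columns = 1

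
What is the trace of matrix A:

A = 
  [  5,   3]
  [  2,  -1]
4

tr(A) = 5 + -1 = 4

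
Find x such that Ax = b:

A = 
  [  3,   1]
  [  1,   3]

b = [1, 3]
x = [0, 1]

Row reduce the augmented matrix [A|b]:
R2 → R2 - (1/3)·R1
REF = 
  [  3,   1,   1]
  [  0, 8/3, 8/3]

Back-substitution:
x₂ = (8/3) / (8/3) = 1
x₁ = (1 - (1)(1)) / 3 = 0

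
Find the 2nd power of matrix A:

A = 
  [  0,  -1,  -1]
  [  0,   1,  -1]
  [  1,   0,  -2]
A² = A·A:
A²[1,1] = (0)(0) + (-1)(0) + (-1)(1) = -1
A²[1,2] = (0)(-1) + (-1)(1) + (-1)(0) = -1
A²[1,3] = (0)(-1) + (-1)(-1) + (-1)(-2) = 3
A²[2,1] = (0)(0) + (1)(0) + (-1)(1) = -1
A²[2,2] = (0)(-1) + (1)(1) + (-1)(0) = 1
A²[2,3] = (0)(-1) + (1)(-1) + (-1)(-2) = 1
A²[3,1] = (1)(0) + (0)(0) + (-2)(1) = -2
A²[3,2] = (1)(-1) + (0)(1) + (-2)(0) = -1
A²[3,3] = (1)(-1) + (0)(-1) + (-2)(-2) = 3
A² = 
  [ -1,  -1,   3]
  [ -1,   1,   1]
  [ -2,  -1,   3]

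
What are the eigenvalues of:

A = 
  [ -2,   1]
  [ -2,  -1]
tr(A) = -3, det(A) = 4
Characteristic polynomial: λ² - tr(A)λ + det(A) = λ² + 3λ + 4
λ² + 3λ + 4 = 0  ⇒  λ = (-3 ± √((3)² - 4·(4)))/2 = (-3 ± √(-7))/2
  = (-3 + i√7)/2,  (-3 - i√7)/2

λ = (-3 + i√7)/2, (-3 - i√7)/2  (≈ -1.5 + 1.323i, -1.5 - 1.323i)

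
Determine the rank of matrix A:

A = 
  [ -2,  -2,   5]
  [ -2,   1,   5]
Row reduce:
R2 → R2 - (1)·R1
REF = 
  [ -2,  -2,   5]
  [  0,   3,   0]
Pivot columns: 1, 2 → 2 pivots.

rank(A) = 2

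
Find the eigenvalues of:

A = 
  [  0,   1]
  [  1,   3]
tr(A) = 3, det(A) = -1
Characteristic polynomial: λ² - tr(A)λ + det(A) = λ² - 3λ - 1
λ² - 3λ - 1 = 0  ⇒  λ = (3 ± √((-3)² - 4·(-1)))/2 = (3 ± √(13))/2
  = (3 + √13)/2,  (3 - √13)/2

λ = (3 + √13)/2, (3 - √13)/2  (≈ 3.303, -0.3028)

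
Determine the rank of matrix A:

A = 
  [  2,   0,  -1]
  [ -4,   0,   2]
Row reduce:
R2 → R2 + (2)·R1
REF = 
  [  2,   0,  -1]
  [  0,   0,   0]
Pivot columns: 1 → 1 pivot.

rank(A) = 1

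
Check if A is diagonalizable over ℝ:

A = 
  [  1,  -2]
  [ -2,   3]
Yes

tr(A) = 4, det(A) = -1
Characteristic polynomial: λ² - tr(A)λ + det(A) = λ² - 4λ - 1
λ² - 4λ - 1 = 0  ⇒  λ = (4 ± √((-4)² - 4·(-1)))/2 = (4 ± √(20))/2
  = 2 + √5,  2 - √5
Eigenvalues: 2 + √5, 2 - √5  (≈ 4.236, -0.2361)
The two irrational eigenvalues are distinct (simple), so each has alg. mult. = geom. mult. = 1.
Sum of geometric multiplicities equals n, so A has n independent eigenvectors.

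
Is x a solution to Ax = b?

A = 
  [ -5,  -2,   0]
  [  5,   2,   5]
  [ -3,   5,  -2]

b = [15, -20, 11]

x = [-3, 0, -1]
Yes

Ax = [15, -20, 11] = b ✓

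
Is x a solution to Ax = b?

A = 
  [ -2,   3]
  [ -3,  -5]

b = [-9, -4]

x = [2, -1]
No

Ax = [-7, -1] ≠ b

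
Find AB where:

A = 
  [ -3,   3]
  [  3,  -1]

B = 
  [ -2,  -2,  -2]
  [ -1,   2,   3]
A is 2×2 and B is 2×3, so AB is 2×3. Each entry is (row of A)·(column of B):
AB[1,1] = (-3)(-2) + (3)(-1) = 3
AB[1,2] = (-3)(-2) + (3)(2) = 12
AB[1,3] = (-3)(-2) + (3)(3) = 15
AB[2,1] = (3)(-2) + (-1)(-1) = -5
AB[2,2] = (3)(-2) + (-1)(2) = -8
AB[2,3] = (3)(-2) + (-1)(3) = -9

AB = 
  [  3,  12,  15]
  [ -5,  -8,  -9]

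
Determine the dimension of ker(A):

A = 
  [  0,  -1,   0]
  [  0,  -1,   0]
nullity(A) = 2

Row reduce:
R2 → R2 - (1)·R1
REF = 
  [  0,  -1,   0]
  [  0,   0,   0]
Pivot columns: 2 → 1 pivot.
rank(A) = 1, so nullity(A) = 3 - 1 = 2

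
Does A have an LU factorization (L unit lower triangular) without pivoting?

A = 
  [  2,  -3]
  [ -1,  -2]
Yes.
A[1,1] = 2 ≠ 0, so Gaussian elimination proceeds without a row swap: multiplier ℓ₂₁ = (-1)/(2) = -1/2, and U[2,2] = -2 - (-1/2)(-3) = -7/2.
L = 
  [   1,    0]
  [-1/2,    1]
U = 
  [   2,   -3]
  [   0, -7/2]
Check row 2 of LU: [(-1/2)(2), (-1/2)(-3) + (-7/2)] = [-1, -2] = row 2 of A ✓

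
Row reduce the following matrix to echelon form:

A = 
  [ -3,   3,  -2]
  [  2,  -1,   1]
Row operations:
R2 → R2 + (2/3)·R1

Resulting echelon form:
REF = 
  [  -3,    3,   -2]
  [   0,    1, -1/3]

Rank = 2 (number of non-zero pivot rows).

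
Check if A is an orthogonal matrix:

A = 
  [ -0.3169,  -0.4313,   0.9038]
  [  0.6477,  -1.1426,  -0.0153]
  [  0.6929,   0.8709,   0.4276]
No

AᵀA = 
  [  1.0001,   0.0001,   0]
  [  0.0001,   2.2500,   0.0001]
  [  0,   0.0001,   0.9999]
≠ I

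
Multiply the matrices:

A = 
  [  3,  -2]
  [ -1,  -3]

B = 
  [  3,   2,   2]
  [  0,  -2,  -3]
A is 2×2 and B is 2×3, so AB is 2×3. Each entry is (row of A)·(column of B):
AB[1,1] = (3)(3) + (-2)(0) = 9
AB[1,2] = (3)(2) + (-2)(-2) = 10
AB[1,3] = (3)(2) + (-2)(-3) = 12
AB[2,1] = (-1)(3) + (-3)(0) = -3
AB[2,2] = (-1)(2) + (-3)(-2) = 4
AB[2,3] = (-1)(2) + (-3)(-3) = 7

AB = 
  [  9,  10,  12]
  [ -3,   4,   7]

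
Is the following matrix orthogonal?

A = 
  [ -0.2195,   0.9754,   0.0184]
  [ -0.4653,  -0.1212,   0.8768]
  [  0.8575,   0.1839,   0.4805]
Yes

AᵀA = 
  [  1,   0,   0]
  [  0,   0.9999,   0]
  [  0,   0,   1]
≈ I (equal to I up to the 4-dp rounding of the entries)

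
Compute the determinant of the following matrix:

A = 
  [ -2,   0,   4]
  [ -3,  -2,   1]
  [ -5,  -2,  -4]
Cofactor expansion along row 1:
det(A) = (-2)·((-2)(-4) - (1)(-2)) - (0)·((-3)(-4) - (1)(-5)) + (4)·((-3)(-2) - (-2)(-5))
  = (-2)(10) - (0)(17) + (4)(-4)
  = -36

det(A) = -36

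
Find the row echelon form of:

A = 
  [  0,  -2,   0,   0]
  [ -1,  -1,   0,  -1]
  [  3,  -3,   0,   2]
Row operations:
Swap R1 ↔ R2
R3 → R3 + (3)·R1
R3 → R3 - (3)·R2

Resulting echelon form:
REF = 
  [ -1,  -1,   0,  -1]
  [  0,  -2,   0,   0]
  [  0,   0,   0,  -1]

Rank = 3 (number of non-zero pivot rows).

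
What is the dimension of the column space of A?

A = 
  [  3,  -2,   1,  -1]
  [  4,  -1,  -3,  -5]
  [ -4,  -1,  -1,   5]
dim(Col(A)) = 3

Row reduce:
R2 → R2 - (4/3)·R1
R3 → R3 + (4/3)·R1
R3 → R3 + (11/5)·R2
REF = 
  [    3,    -2,     1,    -1]
  [    0,   5/3, -13/3, -11/3]
  [    0,     0, -46/5, -22/5]
Pivot columns: 1, 2, 3 → 3 pivots.
dim(Col(A)) = number of pivot columns = 3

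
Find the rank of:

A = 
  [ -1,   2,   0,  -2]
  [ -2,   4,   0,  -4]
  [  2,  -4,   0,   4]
Row reduce:
R2 → R2 - (2)·R1
R3 → R3 + (2)·R1
REF = 
  [ -1,   2,   0,  -2]
  [  0,   0,   0,   0]
  [  0,   0,   0,   0]
Pivot columns: 1 → 1 pivot.

rank(A) = 1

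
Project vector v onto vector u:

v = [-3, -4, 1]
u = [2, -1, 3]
v·u = (-3)(2) + (-4)(-1) + (1)(3) = 1
u·u = (2)² + (-1)² + (3)² = 14
proj_u(v) = (v·u / u·u) × u = (1/14) × u

proj_u(v) = [1/7, -1/14, 3/14]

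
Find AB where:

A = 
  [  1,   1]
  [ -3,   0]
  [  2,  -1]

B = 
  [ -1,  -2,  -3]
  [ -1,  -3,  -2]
A is 3×2 and B is 2×3, so AB is 3×3. Each entry is (row of A)·(column of B):
AB[1,1] = (1)(-1) + (1)(-1) = -2
AB[1,2] = (1)(-2) + (1)(-3) = -5
AB[1,3] = (1)(-3) + (1)(-2) = -5
AB[2,1] = (-3)(-1) + (0)(-1) = 3
AB[2,2] = (-3)(-2) + (0)(-3) = 6
AB[2,3] = (-3)(-3) + (0)(-2) = 9
AB[3,1] = (2)(-1) + (-1)(-1) = -1
AB[3,2] = (2)(-2) + (-1)(-3) = -1
AB[3,3] = (2)(-3) + (-1)(-2) = -4

AB = 
  [ -2,  -5,  -5]
  [  3,   6,   9]
  [ -1,  -1,  -4]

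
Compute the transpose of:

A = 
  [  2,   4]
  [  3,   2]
Aᵀ = 
  [  2,   3]
  [  4,   2]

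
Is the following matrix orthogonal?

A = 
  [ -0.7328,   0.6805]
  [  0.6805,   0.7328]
Yes

AᵀA = 
  [  1.0001,   0]
  [  0,   1.0001]
≈ I (equal to I up to the 4-dp rounding of the entries)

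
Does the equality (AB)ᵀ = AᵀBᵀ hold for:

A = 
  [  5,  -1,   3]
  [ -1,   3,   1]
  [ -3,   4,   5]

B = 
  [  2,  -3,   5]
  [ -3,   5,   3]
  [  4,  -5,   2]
No

(AB)ᵀ = 
  [ 25,  -7,   2]
  [-35,  13,   4]
  [ 28,   6,   7]

AᵀBᵀ = 
  [ -2, -29,  19]
  [  9,  30, -11]
  [ 28,  11,  17]

The two matrices differ, so (AB)ᵀ ≠ AᵀBᵀ in general. The correct identity is (AB)ᵀ = BᵀAᵀ.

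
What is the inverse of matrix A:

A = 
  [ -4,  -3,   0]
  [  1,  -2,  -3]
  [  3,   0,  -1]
det(A) = (-4)·((-2)(-1) - (-3)(0)) - (-3)·((1)(-1) - (-3)(3)) + (0)·((1)(0) - (-2)(3))
  = (-4)(2) - (-3)(8) + (0)(6)
  = 16
det(A) = 16 ≠ 0, so A is invertible.

Cofactors Cᵢⱼ = (-1)ⁱ⁺ʲ·Mᵢⱼ:
C = 
  [  2,  -8,   6]
  [ -3,   4,  -9]
  [  9, -12,  11]

adj(A) = Cᵀ:
adj(A) = 
  [  2,  -3,   9]
  [ -8,   4, -12]
  [  6,  -9,  11]

A⁻¹ = (1/16) · adj(A):
A⁻¹ = 
  [  1/8, -3/16,  9/16]
  [ -1/2,   1/4,  -3/4]
  [  3/8, -9/16, 11/16]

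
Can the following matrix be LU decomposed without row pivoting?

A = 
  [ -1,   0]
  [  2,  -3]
Yes.
A[1,1] = -1 ≠ 0, so Gaussian elimination proceeds without a row swap: multiplier ℓ₂₁ = (2)/(-1) = -2, and U[2,2] = -3 - (-2)(0) = -3.
L = 
  [  1,   0]
  [ -2,   1]
U = 
  [ -1,   0]
  [  0,  -3]
Check row 2 of LU: [(-2)(-1), (-2)(0) + (-3)] = [2, -3] = row 2 of A ✓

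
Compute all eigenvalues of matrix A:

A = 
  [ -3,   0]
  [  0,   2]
λ = 2, -3

tr(A) = -1, det(A) = -6
Characteristic polynomial: λ² - tr(A)λ + det(A) = λ² + λ - 6
λ² + λ - 6 = (λ + 3)(λ - 2)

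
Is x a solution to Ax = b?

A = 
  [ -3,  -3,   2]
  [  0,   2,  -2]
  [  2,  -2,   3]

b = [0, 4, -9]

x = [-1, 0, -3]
No

Ax = [-3, 6, -11] ≠ b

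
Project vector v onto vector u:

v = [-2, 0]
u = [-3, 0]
proj_u(v) = [-2, 0]

v·u = (-2)(-3) + (0)(0) = 6
u·u = (-3)² + (0)² = 9
proj_u(v) = (v·u / u·u) × u = (6/9) × u = (2/3) × u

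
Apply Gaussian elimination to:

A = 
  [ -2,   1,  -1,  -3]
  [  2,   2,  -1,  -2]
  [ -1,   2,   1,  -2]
Row operations:
R2 → R2 + (1)·R1
R3 → R3 - (1/2)·R1
R3 → R3 - (1/2)·R2

Resulting echelon form:
REF = 
  [ -2,   1,  -1,  -3]
  [  0,   3,  -2,  -5]
  [  0,   0, 5/2,   2]

Rank = 3 (number of non-zero pivot rows).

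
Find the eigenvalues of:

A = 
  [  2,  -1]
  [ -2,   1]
tr(A) = 3, det(A) = 0
Characteristic polynomial: λ² - tr(A)λ + det(A) = λ² - 3λ
λ² - 3λ = λ(λ - 3)

λ = 3, 0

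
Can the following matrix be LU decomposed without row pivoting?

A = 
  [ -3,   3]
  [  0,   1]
Yes.
A[1,1] = -3 ≠ 0, so Gaussian elimination proceeds without a row swap: multiplier ℓ₂₁ = (0)/(-3) = 0, and U[2,2] = 1 - (0)(3) = 1.
L = 
  [  1,   0]
  [  0,   1]
U = 
  [ -3,   3]
  [  0,   1]
Check row 2 of LU: [(0)(-3), (0)(3) + 1] = [0, 1] = row 2 of A ✓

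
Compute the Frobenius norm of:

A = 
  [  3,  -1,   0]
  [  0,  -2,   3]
||A||_F = 4.796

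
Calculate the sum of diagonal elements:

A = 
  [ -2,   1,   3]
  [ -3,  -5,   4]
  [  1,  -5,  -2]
-9

tr(A) = -2 + -5 + -2 = -9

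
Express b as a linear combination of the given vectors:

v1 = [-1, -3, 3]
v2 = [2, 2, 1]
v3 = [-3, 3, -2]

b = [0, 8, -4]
c1 = -1, c2 = 1, c3 = 1

b = -1·v1 + 1·v2 + 1·v3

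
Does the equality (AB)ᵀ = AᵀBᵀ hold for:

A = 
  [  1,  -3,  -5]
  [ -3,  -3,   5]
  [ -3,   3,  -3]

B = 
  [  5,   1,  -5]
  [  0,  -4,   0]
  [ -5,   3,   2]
No

(AB)ᵀ = 
  [ 30, -40,   0]
  [ -2,  24, -24]
  [-15,  25,   9]

AᵀBᵀ = 
  [ 17,  12, -20]
  [-33,  12,  12]
  [ -5, -20,  34]

The two matrices differ, so (AB)ᵀ ≠ AᵀBᵀ in general. The correct identity is (AB)ᵀ = BᵀAᵀ.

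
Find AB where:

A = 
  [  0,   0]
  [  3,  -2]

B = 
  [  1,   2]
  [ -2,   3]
AB = 
  [  0,   0]
  [  7,   0]

A is 2×2 and B is 2×2, so AB is 2×2. Each entry is (row of A)·(column of B):
AB[1,1] = (0)(1) + (0)(-2) = 0
AB[1,2] = (0)(2) + (0)(3) = 0
AB[2,1] = (3)(1) + (-2)(-2) = 7
AB[2,2] = (3)(2) + (-2)(3) = 0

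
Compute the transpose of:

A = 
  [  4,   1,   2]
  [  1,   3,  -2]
Aᵀ = 
  [  4,   1]
  [  1,   3]
  [  2,  -2]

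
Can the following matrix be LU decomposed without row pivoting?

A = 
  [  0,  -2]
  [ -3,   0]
No.
A[1,1] = 0 but A[2,1] = -3 ≠ 0. Any LU with L unit lower triangular has (LU)[1,1] = U[1,1] and (LU)[2,1] = L[2,1]·U[1,1]; matching A forces U[1,1] = 0, which then forces (LU)[2,1] = 0 ≠ -3. A row swap (pivoting) is required.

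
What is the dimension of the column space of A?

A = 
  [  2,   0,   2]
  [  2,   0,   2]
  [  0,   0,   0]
Row reduce:
R2 → R2 - (1)·R1
REF = 
  [  2,   0,   2]
  [  0,   0,   0]
  [  0,   0,   0]
Pivot columns: 1 → 1 pivot.
dim(Col(A)) = number of pivot columns = 1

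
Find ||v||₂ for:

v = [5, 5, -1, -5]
8.718

||v||₂ = √((5)² + (5)² + (-1)² + (-5)²) = √76 = 8.718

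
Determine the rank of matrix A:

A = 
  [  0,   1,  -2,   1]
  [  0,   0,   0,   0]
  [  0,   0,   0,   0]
Row reduce:
(no row operations needed)
REF = 
  [  0,   1,  -2,   1]
  [  0,   0,   0,   0]
  [  0,   0,   0,   0]
Pivot columns: 2 → 1 pivot.

rank(A) = 1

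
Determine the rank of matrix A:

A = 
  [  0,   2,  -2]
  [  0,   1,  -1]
rank(A) = 1

Row reduce:
R2 → R2 - (1/2)·R1
REF = 
  [  0,   2,  -2]
  [  0,   0,   0]
Pivot columns: 2 → 1 pivot.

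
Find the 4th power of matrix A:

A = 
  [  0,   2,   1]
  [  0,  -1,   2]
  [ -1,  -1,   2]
A² = A·A:
A²[1,1] = (0)(0) + (2)(0) + (1)(-1) = -1
A²[1,2] = (0)(2) + (2)(-1) + (1)(-1) = -3
A²[1,3] = (0)(1) + (2)(2) + (1)(2) = 6
A²[2,1] = (0)(0) + (-1)(0) + (2)(-1) = -2
A²[2,2] = (0)(2) + (-1)(-1) + (2)(-1) = -1
A²[2,3] = (0)(1) + (-1)(2) + (2)(2) = 2
A²[3,1] = (-1)(0) + (-1)(0) + (2)(-1) = -2
A²[3,2] = (-1)(2) + (-1)(-1) + (2)(-1) = -3
A²[3,3] = (-1)(1) + (-1)(2) + (2)(2) = 1
A² = 
  [ -1,  -3,   6]
  [ -2,  -1,   2]
  [ -2,  -3,   1]

A^3 = A^2·A:
A^3[1,1] = (-1)(0) + (-3)(0) + (6)(-1) = -6
A^3[1,2] = (-1)(2) + (-3)(-1) + (6)(-1) = -5
A^3[1,3] = (-1)(1) + (-3)(2) + (6)(2) = 5
A^3[2,1] = (-2)(0) + (-1)(0) + (2)(-1) = -2
A^3[2,2] = (-2)(2) + (-1)(-1) + (2)(-1) = -5
A^3[2,3] = (-2)(1) + (-1)(2) + (2)(2) = 0
A^3[3,1] = (-2)(0) + (-3)(0) + (1)(-1) = -1
A^3[3,2] = (-2)(2) + (-3)(-1) + (1)(-1) = -2
A^3[3,3] = (-2)(1) + (-3)(2) + (1)(2) = -6
A^3 = 
  [ -6,  -5,   5]
  [ -2,  -5,   0]
  [ -1,  -2,  -6]

A^4 = A^3·A:
A^4[1,1] = (-6)(0) + (-5)(0) + (5)(-1) = -5
A^4[1,2] = (-6)(2) + (-5)(-1) + (5)(-1) = -12
A^4[1,3] = (-6)(1) + (-5)(2) + (5)(2) = -6
A^4[2,1] = (-2)(0) + (-5)(0) + (0)(-1) = 0
A^4[2,2] = (-2)(2) + (-5)(-1) + (0)(-1) = 1
A^4[2,3] = (-2)(1) + (-5)(2) + (0)(2) = -12
A^4[3,1] = (-1)(0) + (-2)(0) + (-6)(-1) = 6
A^4[3,2] = (-1)(2) + (-2)(-1) + (-6)(-1) = 6
A^4[3,3] = (-1)(1) + (-2)(2) + (-6)(2) = -17
A^4 = 
  [ -5, -12,  -6]
  [  0,   1, -12]
  [  6,   6, -17]

Therefore
A^4 = 
  [ -5, -12,  -6]
  [  0,   1, -12]
  [  6,   6, -17]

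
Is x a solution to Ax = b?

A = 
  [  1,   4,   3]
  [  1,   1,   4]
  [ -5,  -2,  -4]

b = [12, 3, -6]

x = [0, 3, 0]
Yes

Ax = [12, 3, -6] = b ✓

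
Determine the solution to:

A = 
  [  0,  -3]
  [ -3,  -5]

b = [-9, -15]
x = [0, 3]

Row reduce the augmented matrix [A|b]:
Swap R1 ↔ R2
REF = 
  [ -3,  -5, -15]
  [  0,  -3,  -9]

Back-substitution:
x₂ = (-9) / (-3) = 3
x₁ = (-15 - (-5)(3)) / (-3) = 0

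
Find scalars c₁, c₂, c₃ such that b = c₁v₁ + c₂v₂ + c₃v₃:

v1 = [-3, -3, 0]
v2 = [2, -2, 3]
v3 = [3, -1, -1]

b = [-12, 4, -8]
c1 = 1, c2 = -3, c3 = -1

b = 1·v1 + -3·v2 + -1·v3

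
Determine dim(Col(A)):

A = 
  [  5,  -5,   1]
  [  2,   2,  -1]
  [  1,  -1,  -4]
Row reduce:
R2 → R2 - (2/5)·R1
R3 → R3 - (1/5)·R1
REF = 
  [    5,    -5,     1]
  [    0,     4,  -7/5]
  [    0,     0, -21/5]
Pivot columns: 1, 2, 3 → 3 pivots.
dim(Col(A)) = number of pivot columns = 3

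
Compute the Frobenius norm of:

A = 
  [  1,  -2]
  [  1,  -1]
||A||_F = 2.646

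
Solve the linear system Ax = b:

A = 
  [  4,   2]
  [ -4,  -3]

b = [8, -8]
x = [2, 0]

Row reduce the augmented matrix [A|b]:
R2 → R2 + (1)·R1
REF = 
  [  4,   2,   8]
  [  0,  -1,   0]

Back-substitution:
x₂ = 0 / (-1) = 0
x₁ = (8 - (2)(0)) / 4 = 2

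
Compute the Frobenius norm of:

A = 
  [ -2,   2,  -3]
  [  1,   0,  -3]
||A||_F = 5.196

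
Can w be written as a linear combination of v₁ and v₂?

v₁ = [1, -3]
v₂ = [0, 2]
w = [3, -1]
Yes

Form the augmented matrix and row-reduce:
[v₁|v₂|w] = 
  [  1,   0,   3]
  [ -3,   2,  -1]
R2 → R2 + (3)·R1
REF = 
  [  1,   0,   3]
  [  0,   2,   8]

No row of the form [0 0 | nonzero], so the system is consistent. Back-substitution gives c₁ = 3, c₂ = 4: w = (3)·v₁ + (4)·v₂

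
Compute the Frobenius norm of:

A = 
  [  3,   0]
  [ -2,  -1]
||A||_F = 3.742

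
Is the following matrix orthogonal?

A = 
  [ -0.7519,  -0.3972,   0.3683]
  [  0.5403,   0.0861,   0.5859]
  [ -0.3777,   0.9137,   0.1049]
No

AᵀA = 
  [  0.9999,   0.0001,   0]
  [  0.0001,   1,   0]
  [  0,   0,   0.4899]
≠ I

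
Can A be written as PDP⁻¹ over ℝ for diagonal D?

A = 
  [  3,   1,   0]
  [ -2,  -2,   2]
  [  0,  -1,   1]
No

Characteristic polynomial: det(λI - A) = λ³ - 2λ² - λ - 2
By the rational root theorem any rational root is an integer dividing 2; none of those is a root, so p(λ) has no rational roots and hence (being an irreducible cubic) no repeated roots.
Discriminant of the cubic: Δ = -236
Δ < 0 ⇒ one real eigenvalue and a complex-conjugate pair: λ ≈ 2.659, -0.3295 + 0.8023i, -0.3295 - 0.8023i
Has complex eigenvalues (not diagonalizable over ℝ).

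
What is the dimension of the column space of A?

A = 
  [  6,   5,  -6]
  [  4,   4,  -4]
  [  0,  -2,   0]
dim(Col(A)) = 2

Row reduce:
R2 → R2 - (2/3)·R1
R3 → R3 + (3)·R2
REF = 
  [  6,   5,  -6]
  [  0, 2/3,   0]
  [  0,   0,   0]
Pivot columns: 1, 2 → 2 pivots.
dim(Col(A)) = number of pivot columns = 2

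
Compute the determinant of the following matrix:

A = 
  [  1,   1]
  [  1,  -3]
-4

For a 2×2 matrix, det = ad - bc = (1)(-3) - (1)(1) = -4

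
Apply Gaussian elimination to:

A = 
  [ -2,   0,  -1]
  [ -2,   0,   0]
Row operations:
R2 → R2 - (1)·R1

Resulting echelon form:
REF = 
  [ -2,   0,  -1]
  [  0,   0,   1]

Rank = 2 (number of non-zero pivot rows).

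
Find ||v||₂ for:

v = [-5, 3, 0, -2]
6.164

||v||₂ = √((-5)² + (3)² + (0)² + (-2)²) = √38 = 6.164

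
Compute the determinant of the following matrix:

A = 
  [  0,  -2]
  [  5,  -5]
For a 2×2 matrix, det = ad - bc = (0)(-5) - (-2)(5) = 10

det(A) = 10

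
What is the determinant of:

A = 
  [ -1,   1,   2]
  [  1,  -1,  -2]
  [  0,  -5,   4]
Cofactor expansion along row 1:
det(A) = (-1)·((-1)(4) - (-2)(-5)) - (1)·((1)(4) - (-2)(0)) + (2)·((1)(-5) - (-1)(0))
  = (-1)(-14) - (1)(4) + (2)(-5)
  = 0

det(A) = 0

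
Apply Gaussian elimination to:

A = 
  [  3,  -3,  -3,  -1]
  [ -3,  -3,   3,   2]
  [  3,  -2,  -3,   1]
Row operations:
R2 → R2 + (1)·R1
R3 → R3 - (1)·R1
R3 → R3 + (1/6)·R2

Resulting echelon form:
REF = 
  [   3,   -3,   -3,   -1]
  [   0,   -6,    0,    1]
  [   0,    0,    0, 13/6]

Rank = 3 (number of non-zero pivot rows).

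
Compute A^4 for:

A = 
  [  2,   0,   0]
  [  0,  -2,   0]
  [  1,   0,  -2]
A^4 = 
  [ 16,   0,   0]
  [  0,  16,   0]
  [  0,   0,  16]

A² = A·A:
A²[1,1] = (2)(2) + (0)(0) + (0)(1) = 4
A²[1,2] = (2)(0) + (0)(-2) + (0)(0) = 0
A²[1,3] = (2)(0) + (0)(0) + (0)(-2) = 0
A²[2,1] = (0)(2) + (-2)(0) + (0)(1) = 0
A²[2,2] = (0)(0) + (-2)(-2) + (0)(0) = 4
A²[2,3] = (0)(0) + (-2)(0) + (0)(-2) = 0
A²[3,1] = (1)(2) + (0)(0) + (-2)(1) = 0
A²[3,2] = (1)(0) + (0)(-2) + (-2)(0) = 0
A²[3,3] = (1)(0) + (0)(0) + (-2)(-2) = 4
A² = 
  [  4,   0,   0]
  [  0,   4,   0]
  [  0,   0,   4]

A^3 = A^2·A:
A^3[1,1] = (4)(2) + (0)(0) + (0)(1) = 8
A^3[1,2] = (4)(0) + (0)(-2) + (0)(0) = 0
A^3[1,3] = (4)(0) + (0)(0) + (0)(-2) = 0
A^3[2,1] = (0)(2) + (4)(0) + (0)(1) = 0
A^3[2,2] = (0)(0) + (4)(-2) + (0)(0) = -8
A^3[2,3] = (0)(0) + (4)(0) + (0)(-2) = 0
A^3[3,1] = (0)(2) + (0)(0) + (4)(1) = 4
A^3[3,2] = (0)(0) + (0)(-2) + (4)(0) = 0
A^3[3,3] = (0)(0) + (0)(0) + (4)(-2) = -8
A^3 = 
  [  8,   0,   0]
  [  0,  -8,   0]
  [  4,   0,  -8]

A^4 = A^3·A:
A^4[1,1] = (8)(2) + (0)(0) + (0)(1) = 16
A^4[1,2] = (8)(0) + (0)(-2) + (0)(0) = 0
A^4[1,3] = (8)(0) + (0)(0) + (0)(-2) = 0
A^4[2,1] = (0)(2) + (-8)(0) + (0)(1) = 0
A^4[2,2] = (0)(0) + (-8)(-2) + (0)(0) = 16
A^4[2,3] = (0)(0) + (-8)(0) + (0)(-2) = 0
A^4[3,1] = (4)(2) + (0)(0) + (-8)(1) = 0
A^4[3,2] = (4)(0) + (0)(-2) + (-8)(0) = 0
A^4[3,3] = (4)(0) + (0)(0) + (-8)(-2) = 16
A^4 = 
  [ 16,   0,   0]
  [  0,  16,   0]
  [  0,   0,  16]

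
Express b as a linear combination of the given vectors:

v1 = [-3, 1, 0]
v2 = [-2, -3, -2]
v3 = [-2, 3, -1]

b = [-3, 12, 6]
c1 = 3, c2 = -3, c3 = 0

b = 3·v1 + -3·v2 + 0·v3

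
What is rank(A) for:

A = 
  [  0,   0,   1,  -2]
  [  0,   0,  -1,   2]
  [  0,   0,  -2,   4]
rank(A) = 1

Row reduce:
R2 → R2 + (1)·R1
R3 → R3 + (2)·R1
REF = 
  [  0,   0,   1,  -2]
  [  0,   0,   0,   0]
  [  0,   0,   0,   0]
Pivot columns: 3 → 1 pivot.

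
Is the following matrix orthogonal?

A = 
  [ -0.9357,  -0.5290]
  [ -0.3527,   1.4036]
No

AᵀA = 
  [  0.9999,  -0.0001]
  [ -0.0001,   2.2499]
≠ I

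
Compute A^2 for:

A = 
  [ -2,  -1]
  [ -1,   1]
A² = A·A:
A²[1,1] = (-2)(-2) + (-1)(-1) = 5
A²[1,2] = (-2)(-1) + (-1)(1) = 1
A²[2,1] = (-1)(-2) + (1)(-1) = 1
A²[2,2] = (-1)(-1) + (1)(1) = 2
A² = 
  [  5,   1]
  [  1,   2]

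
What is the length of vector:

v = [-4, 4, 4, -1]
7

||v||₂ = √((-4)² + (4)² + (4)² + (-1)²) = √49 = 7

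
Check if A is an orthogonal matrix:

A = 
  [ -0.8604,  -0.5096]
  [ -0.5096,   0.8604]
Yes

AᵀA = 
  [  1,   0]
  [  0,   1]
≈ I (equal to I up to the 4-dp rounding of the entries)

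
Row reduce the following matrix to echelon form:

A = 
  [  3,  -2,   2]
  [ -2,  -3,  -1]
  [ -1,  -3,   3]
Row operations:
R2 → R2 + (2/3)·R1
R3 → R3 + (1/3)·R1
R3 → R3 - (11/13)·R2

Resulting echelon form:
REF = 
  [    3,    -2,     2]
  [    0, -13/3,   1/3]
  [    0,     0, 44/13]

Rank = 3 (number of non-zero pivot rows).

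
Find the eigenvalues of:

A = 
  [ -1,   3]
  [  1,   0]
λ = (-1 + √13)/2, (-1 - √13)/2  (≈ 1.303, -2.303)

tr(A) = -1, det(A) = -3
Characteristic polynomial: λ² - tr(A)λ + det(A) = λ² + λ - 3
λ² + λ - 3 = 0  ⇒  λ = (-1 ± √((1)² - 4·(-3)))/2 = (-1 ± √(13))/2
  = (-1 + √13)/2,  (-1 - √13)/2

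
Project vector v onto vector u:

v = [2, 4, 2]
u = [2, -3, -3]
proj_u(v) = [-14/11, 21/11, 21/11]

v·u = (2)(2) + (4)(-3) + (2)(-3) = -14
u·u = (2)² + (-3)² + (-3)² = 22
proj_u(v) = (v·u / u·u) × u = (-14/22) × u = (-7/11) × u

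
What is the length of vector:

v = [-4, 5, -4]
7.55

||v||₂ = √((-4)² + (5)² + (-4)²) = √57 = 7.55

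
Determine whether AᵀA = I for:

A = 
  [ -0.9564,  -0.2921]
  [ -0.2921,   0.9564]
Yes

AᵀA = 
  [  1,   0]
  [  0,   1]
≈ I (equal to I up to the 4-dp rounding of the entries)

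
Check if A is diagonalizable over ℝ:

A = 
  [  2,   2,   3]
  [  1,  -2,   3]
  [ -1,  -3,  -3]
No

Characteristic polynomial: det(λI - A) = λ³ + 3λ² + 6λ - 15
By the rational root theorem any rational root is an integer dividing 15; none of those is a root, so p(λ) has no rational roots and hence (being an irreducible cubic) no repeated roots.
Discriminant of the cubic: Δ = -9855
Δ < 0 ⇒ one real eigenvalue and a complex-conjugate pair: λ ≈ -2.148 + 2.637i, -2.148 - 2.637i, 1.296
Has complex eigenvalues (not diagonalizable over ℝ).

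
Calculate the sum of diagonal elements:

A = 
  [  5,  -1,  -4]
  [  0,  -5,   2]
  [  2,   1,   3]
3

tr(A) = 5 + -5 + 3 = 3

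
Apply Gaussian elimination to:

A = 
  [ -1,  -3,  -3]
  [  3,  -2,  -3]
Row operations:
R2 → R2 + (3)·R1

Resulting echelon form:
REF = 
  [ -1,  -3,  -3]
  [  0, -11, -12]

Rank = 2 (number of non-zero pivot rows).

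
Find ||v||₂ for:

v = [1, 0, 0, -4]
4.123

||v||₂ = √((1)² + (0)² + (0)² + (-4)²) = √17 = 4.123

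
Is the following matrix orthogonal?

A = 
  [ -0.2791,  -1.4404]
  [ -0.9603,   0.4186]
No

AᵀA = 
  [  1.0001,   0]
  [  0,   2.2500]
≠ I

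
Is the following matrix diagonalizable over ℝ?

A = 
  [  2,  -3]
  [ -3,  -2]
Yes

tr(A) = 0, det(A) = -13
Characteristic polynomial: λ² - tr(A)λ + det(A) = λ² - 13
λ² - 13 = 0  ⇒  λ = (0 ± √((0)² - 4·(-13)))/2 = (0 ± √(52))/2
  = √13,  -√13
Eigenvalues: √13, -√13  (≈ 3.606, -3.606)
The two irrational eigenvalues are distinct (simple), so each has alg. mult. = geom. mult. = 1.
Sum of geometric multiplicities equals n, so A has n independent eigenvectors.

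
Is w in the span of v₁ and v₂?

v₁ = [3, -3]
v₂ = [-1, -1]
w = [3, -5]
Yes

Form the augmented matrix and row-reduce:
[v₁|v₂|w] = 
  [  3,  -1,   3]
  [ -3,  -1,  -5]
R2 → R2 + (1)·R1
REF = 
  [  3,  -1,   3]
  [  0,  -2,  -2]

No row of the form [0 0 | nonzero], so the system is consistent. Back-substitution gives c₁ = 4/3, c₂ = 1: w = (4/3)·v₁ + (1)·v₂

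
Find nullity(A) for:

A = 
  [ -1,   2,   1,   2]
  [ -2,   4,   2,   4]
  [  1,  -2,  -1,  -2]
nullity(A) = 3

Row reduce:
R2 → R2 - (2)·R1
R3 → R3 + (1)·R1
REF = 
  [ -1,   2,   1,   2]
  [  0,   0,   0,   0]
  [  0,   0,   0,   0]
Pivot columns: 1 → 1 pivot.
rank(A) = 1, so nullity(A) = 4 - 1 = 3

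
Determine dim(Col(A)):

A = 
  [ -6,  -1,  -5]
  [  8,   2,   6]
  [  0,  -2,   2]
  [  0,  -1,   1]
Row reduce:
R2 → R2 + (4/3)·R1
R3 → R3 + (3)·R2
R4 → R4 + (3/2)·R2
REF = 
  [  -6,   -1,   -5]
  [   0,  2/3, -2/3]
  [   0,    0,    0]
  [   0,    0,    0]
Pivot columns: 1, 2 → 2 pivots.
dim(Col(A)) = number of pivot columns = 2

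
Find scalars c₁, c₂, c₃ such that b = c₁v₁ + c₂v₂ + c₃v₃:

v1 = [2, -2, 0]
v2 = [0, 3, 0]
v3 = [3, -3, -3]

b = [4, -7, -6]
c1 = -1, c2 = -1, c3 = 2

b = -1·v1 + -1·v2 + 2·v3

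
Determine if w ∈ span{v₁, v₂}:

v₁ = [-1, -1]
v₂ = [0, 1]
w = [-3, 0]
Yes

Form the augmented matrix and row-reduce:
[v₁|v₂|w] = 
  [ -1,   0,  -3]
  [ -1,   1,   0]
R2 → R2 - (1)·R1
REF = 
  [ -1,   0,  -3]
  [  0,   1,   3]

No row of the form [0 0 | nonzero], so the system is consistent. Back-substitution gives c₁ = 3, c₂ = 3: w = (3)·v₁ + (3)·v₂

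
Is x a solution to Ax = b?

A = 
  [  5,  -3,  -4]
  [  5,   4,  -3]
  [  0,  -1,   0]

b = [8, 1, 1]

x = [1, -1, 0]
Yes

Ax = [8, 1, 1] = b ✓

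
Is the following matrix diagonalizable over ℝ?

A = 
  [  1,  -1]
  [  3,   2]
No

tr(A) = 3, det(A) = 5
Characteristic polynomial: λ² - tr(A)λ + det(A) = λ² - 3λ + 5
λ² - 3λ + 5 = 0  ⇒  λ = (3 ± √((-3)² - 4·(5)))/2 = (3 ± √(-11))/2
  = (3 + i√11)/2,  (3 - i√11)/2
Eigenvalues: (3 + i√11)/2, (3 - i√11)/2  (≈ 1.5 + 1.658i, 1.5 - 1.658i)
Has complex eigenvalues (not diagonalizable over ℝ).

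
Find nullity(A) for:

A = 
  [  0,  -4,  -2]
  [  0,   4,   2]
nullity(A) = 2

Row reduce:
R2 → R2 + (1)·R1
REF = 
  [  0,  -4,  -2]
  [  0,   0,   0]
Pivot columns: 2 → 1 pivot.
rank(A) = 1, so nullity(A) = 3 - 1 = 2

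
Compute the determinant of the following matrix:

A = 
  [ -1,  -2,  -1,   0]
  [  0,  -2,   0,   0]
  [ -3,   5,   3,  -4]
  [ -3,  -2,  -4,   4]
Cofactor expansion along row 1: det(A) = a₁₁M₁₁ - a₁₂M₁₂ + a₁₃M₁₃ - a₁₄M₁₄

M₁₁ = det[[-2, 0, 0]; [5, 3, -4]; [-2, -4, 4]]
  = (-2)·((3)(4) - (-4)(-4)) - (0)·((5)(4) - (-4)(-2)) + (0)·((5)(-4) - (3)(-2))
  = (-2)(-4) - (0)(12) + (0)(-14)
  = 8
M₁₂ = det[[0, 0, 0]; [-3, 3, -4]; [-3, -4, 4]]
  = (0)·((3)(4) - (-4)(-4)) - (0)·((-3)(4) - (-4)(-3)) + (0)·((-3)(-4) - (3)(-3))
  = (0)(-4) - (0)(-24) + (0)(21)
  = 0
M₁₃ = det[[0, -2, 0]; [-3, 5, -4]; [-3, -2, 4]]
  = (0)·((5)(4) - (-4)(-2)) - (-2)·((-3)(4) - (-4)(-3)) + (0)·((-3)(-2) - (5)(-3))
  = (0)(12) - (-2)(-24) + (0)(21)
  = -48
M₁₄ = det[[0, -2, 0]; [-3, 5, 3]; [-3, -2, -4]]
  = (0)·((5)(-4) - (3)(-2)) - (-2)·((-3)(-4) - (3)(-3)) + (0)·((-3)(-2) - (5)(-3))
  = (0)(-14) - (-2)(21) + (0)(21)
  = 42

det(A) = (-1)(8) - (-2)(0) + (-1)(-48) - (0)(42) = 40

det(A) = 40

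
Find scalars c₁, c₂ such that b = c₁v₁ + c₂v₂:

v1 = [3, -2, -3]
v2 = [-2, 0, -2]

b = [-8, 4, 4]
c1 = -2, c2 = 1

b = -2·v1 + 1·v2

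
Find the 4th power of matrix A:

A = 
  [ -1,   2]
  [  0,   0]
A² = A·A:
A²[1,1] = (-1)(-1) + (2)(0) = 1
A²[1,2] = (-1)(2) + (2)(0) = -2
A²[2,1] = (0)(-1) + (0)(0) = 0
A²[2,2] = (0)(2) + (0)(0) = 0
A² = 
  [  1,  -2]
  [  0,   0]

A^3 = A^2·A:
A^3[1,1] = (1)(-1) + (-2)(0) = -1
A^3[1,2] = (1)(2) + (-2)(0) = 2
A^3[2,1] = (0)(-1) + (0)(0) = 0
A^3[2,2] = (0)(2) + (0)(0) = 0
A^3 = 
  [ -1,   2]
  [  0,   0]

A^4 = A^3·A:
A^4[1,1] = (-1)(-1) + (2)(0) = 1
A^4[1,2] = (-1)(2) + (2)(0) = -2
A^4[2,1] = (0)(-1) + (0)(0) = 0
A^4[2,2] = (0)(2) + (0)(0) = 0
A^4 = 
  [  1,  -2]
  [  0,   0]

Therefore
A^4 = 
  [  1,  -2]
  [  0,   0]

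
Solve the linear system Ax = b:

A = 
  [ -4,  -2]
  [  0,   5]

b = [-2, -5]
Row reduce the augmented matrix [A|b]:
(already in echelon form)
REF = 
  [ -4,  -2,  -2]
  [  0,   5,  -5]

Back-substitution:
x₂ = (-5) / 5 = -1
x₁ = (-2 - (-2)(-1)) / (-4) = 1

x = [1, -1]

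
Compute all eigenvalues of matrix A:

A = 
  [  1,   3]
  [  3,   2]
λ = (3 + √37)/2, (3 - √37)/2  (≈ 4.541, -1.541)

tr(A) = 3, det(A) = -7
Characteristic polynomial: λ² - tr(A)λ + det(A) = λ² - 3λ - 7
λ² - 3λ - 7 = 0  ⇒  λ = (3 ± √((-3)² - 4·(-7)))/2 = (3 ± √(37))/2
  = (3 + √37)/2,  (3 - √37)/2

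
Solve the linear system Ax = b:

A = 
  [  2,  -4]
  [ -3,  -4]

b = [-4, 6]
x = [-2, 0]

Row reduce the augmented matrix [A|b]:
R2 → R2 + (3/2)·R1
REF = 
  [  2,  -4,  -4]
  [  0, -10,   0]

Back-substitution:
x₂ = 0 / (-10) = 0
x₁ = (-4 - (-4)(0)) / 2 = -2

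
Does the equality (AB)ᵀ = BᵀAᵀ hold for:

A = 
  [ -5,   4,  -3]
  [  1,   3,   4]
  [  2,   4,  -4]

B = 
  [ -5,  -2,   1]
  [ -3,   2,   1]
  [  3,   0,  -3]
Yes

(AB)ᵀ = 
  [  4,  -2, -34]
  [ 18,   4,   4]
  [  8,  -8,  18]

BᵀAᵀ = 
  [  4,  -2, -34]
  [ 18,   4,   4]
  [  8,  -8,  18]

Both sides are equal — this is the standard identity (AB)ᵀ = BᵀAᵀ, which holds for all A, B.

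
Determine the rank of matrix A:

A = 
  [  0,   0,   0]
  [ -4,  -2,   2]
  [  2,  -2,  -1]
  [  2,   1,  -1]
Row reduce:
Swap R1 ↔ R2
R3 → R3 + (1/2)·R1
R4 → R4 + (1/2)·R1
Swap R2 ↔ R3
REF = 
  [ -4,  -2,   2]
  [  0,  -3,   0]
  [  0,   0,   0]
  [  0,   0,   0]
Pivot columns: 1, 2 → 2 pivots.

rank(A) = 2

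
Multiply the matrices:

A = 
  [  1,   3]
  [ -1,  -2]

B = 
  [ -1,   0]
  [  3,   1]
A is 2×2 and B is 2×2, so AB is 2×2. Each entry is (row of A)·(column of B):
AB[1,1] = (1)(-1) + (3)(3) = 8
AB[1,2] = (1)(0) + (3)(1) = 3
AB[2,1] = (-1)(-1) + (-2)(3) = -5
AB[2,2] = (-1)(0) + (-2)(1) = -2

AB = 
  [  8,   3]
  [ -5,  -2]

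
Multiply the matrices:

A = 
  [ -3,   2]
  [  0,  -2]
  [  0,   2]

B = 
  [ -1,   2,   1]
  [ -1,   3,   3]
A is 3×2 and B is 2×3, so AB is 3×3. Each entry is (row of A)·(column of B):
AB[1,1] = (-3)(-1) + (2)(-1) = 1
AB[1,2] = (-3)(2) + (2)(3) = 0
AB[1,3] = (-3)(1) + (2)(3) = 3
AB[2,1] = (0)(-1) + (-2)(-1) = 2
AB[2,2] = (0)(2) + (-2)(3) = -6
AB[2,3] = (0)(1) + (-2)(3) = -6
AB[3,1] = (0)(-1) + (2)(-1) = -2
AB[3,2] = (0)(2) + (2)(3) = 6
AB[3,3] = (0)(1) + (2)(3) = 6

AB = 
  [  1,   0,   3]
  [  2,  -6,  -6]
  [ -2,   6,   6]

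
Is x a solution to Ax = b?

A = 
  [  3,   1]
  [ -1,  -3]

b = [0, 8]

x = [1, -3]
Yes

Ax = [0, 8] = b ✓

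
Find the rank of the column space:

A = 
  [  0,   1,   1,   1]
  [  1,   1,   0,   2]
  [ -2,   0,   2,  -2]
Row reduce:
Swap R1 ↔ R2
R3 → R3 + (2)·R1
R3 → R3 - (2)·R2
REF = 
  [  1,   1,   0,   2]
  [  0,   1,   1,   1]
  [  0,   0,   0,   0]
Pivot columns: 1, 2 → 2 pivots.
dim(Col(A)) = number of pivot columns = 2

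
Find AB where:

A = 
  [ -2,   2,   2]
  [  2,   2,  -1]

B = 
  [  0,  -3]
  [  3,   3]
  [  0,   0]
A is 2×3 and B is 3×2, so AB is 2×2. Each entry is (row of A)·(column of B):
AB[1,1] = (-2)(0) + (2)(3) + (2)(0) = 6
AB[1,2] = (-2)(-3) + (2)(3) + (2)(0) = 12
AB[2,1] = (2)(0) + (2)(3) + (-1)(0) = 6
AB[2,2] = (2)(-3) + (2)(3) + (-1)(0) = 0

AB = 
  [  6,  12]
  [  6,   0]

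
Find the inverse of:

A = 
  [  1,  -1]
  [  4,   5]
det(A) = (1)(5) - (-1)(4) = 9
For a 2×2 matrix, A⁻¹ = (1/det(A)) · [[d, -b], [-c, a]]
    = (1/9) · [[5, 1], [-4, 1]]

A⁻¹ = 
  [ 5/9,  1/9]
  [-4/9,  1/9]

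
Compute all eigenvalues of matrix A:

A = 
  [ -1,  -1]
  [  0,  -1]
λ = -1, -1

tr(A) = -2, det(A) = 1
Characteristic polynomial: λ² - tr(A)λ + det(A) = λ² + 2λ + 1
λ² + 2λ + 1 = (λ + 1)²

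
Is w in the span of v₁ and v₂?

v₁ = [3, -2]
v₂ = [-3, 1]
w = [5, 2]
Yes

Form the augmented matrix and row-reduce:
[v₁|v₂|w] = 
  [  3,  -3,   5]
  [ -2,   1,   2]
R2 → R2 + (2/3)·R1
REF = 
  [   3,   -3,    5]
  [   0,   -1, 16/3]

No row of the form [0 0 | nonzero], so the system is consistent. Back-substitution gives c₁ = -11/3, c₂ = -16/3: w = (-11/3)·v₁ + (-16/3)·v₂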